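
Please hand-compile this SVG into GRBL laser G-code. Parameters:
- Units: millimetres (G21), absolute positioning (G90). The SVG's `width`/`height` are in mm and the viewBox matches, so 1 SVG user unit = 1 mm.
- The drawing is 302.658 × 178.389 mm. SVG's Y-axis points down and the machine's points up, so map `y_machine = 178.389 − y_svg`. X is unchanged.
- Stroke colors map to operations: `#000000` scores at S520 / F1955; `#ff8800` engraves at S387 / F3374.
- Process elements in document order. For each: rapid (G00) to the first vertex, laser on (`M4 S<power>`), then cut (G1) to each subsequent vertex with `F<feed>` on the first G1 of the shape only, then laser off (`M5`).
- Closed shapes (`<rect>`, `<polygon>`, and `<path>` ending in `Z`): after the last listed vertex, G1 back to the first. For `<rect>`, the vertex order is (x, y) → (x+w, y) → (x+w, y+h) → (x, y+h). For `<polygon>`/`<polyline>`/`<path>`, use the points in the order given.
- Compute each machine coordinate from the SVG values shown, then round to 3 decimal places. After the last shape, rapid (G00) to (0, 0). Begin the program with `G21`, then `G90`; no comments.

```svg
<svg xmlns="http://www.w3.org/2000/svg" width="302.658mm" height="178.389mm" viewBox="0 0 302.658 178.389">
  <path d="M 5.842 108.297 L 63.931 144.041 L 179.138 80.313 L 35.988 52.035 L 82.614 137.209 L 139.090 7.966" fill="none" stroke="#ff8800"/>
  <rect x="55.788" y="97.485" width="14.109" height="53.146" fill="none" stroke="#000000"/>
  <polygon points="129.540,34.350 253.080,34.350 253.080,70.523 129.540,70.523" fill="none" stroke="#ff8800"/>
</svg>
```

G21
G90
G00 X5.842 Y70.092
M4 S387
G1 X63.931 Y34.348 F3374
G1 X179.138 Y98.076
G1 X35.988 Y126.354
G1 X82.614 Y41.180
G1 X139.090 Y170.423
M5
G00 X55.788 Y80.904
M4 S520
G1 X69.897 Y80.904 F1955
G1 X69.897 Y27.758
G1 X55.788 Y27.758
G1 X55.788 Y80.904
M5
G00 X129.540 Y144.039
M4 S387
G1 X253.080 Y144.039 F3374
G1 X253.080 Y107.866
G1 X129.540 Y107.866
G1 X129.540 Y144.039
M5
G00 X0.000 Y0.000

viewBox `0 0 302.658 178.389` with mm width/height → 1 unit = 1 mm. Flip: y_m = 178.389 − y_svg.

**Shape 1** — `<path>` open polyline, stroke `#ff8800` → engrave (S387, F3374). Machine vertices: (5.842,70.092) → (63.931,34.348) → (179.138,98.076) → (35.988,126.354) → (82.614,41.180) → (139.090,170.423). Open path.

**Shape 2** — `<rect>` rectangle, stroke `#000000` → score (S520, F1955). Machine vertices: (55.788,80.904) → (69.897,80.904) → (69.897,27.758) → (55.788,27.758) → (55.788,80.904). Closed: final G1 returns to the first vertex.

**Shape 3** — `<polygon>` rectangle, stroke `#ff8800` → engrave (S387, F3374). Machine vertices: (129.540,144.039) → (253.080,144.039) → (253.080,107.866) → (129.540,107.866) → (129.540,144.039). Closed: final G1 returns to the first vertex.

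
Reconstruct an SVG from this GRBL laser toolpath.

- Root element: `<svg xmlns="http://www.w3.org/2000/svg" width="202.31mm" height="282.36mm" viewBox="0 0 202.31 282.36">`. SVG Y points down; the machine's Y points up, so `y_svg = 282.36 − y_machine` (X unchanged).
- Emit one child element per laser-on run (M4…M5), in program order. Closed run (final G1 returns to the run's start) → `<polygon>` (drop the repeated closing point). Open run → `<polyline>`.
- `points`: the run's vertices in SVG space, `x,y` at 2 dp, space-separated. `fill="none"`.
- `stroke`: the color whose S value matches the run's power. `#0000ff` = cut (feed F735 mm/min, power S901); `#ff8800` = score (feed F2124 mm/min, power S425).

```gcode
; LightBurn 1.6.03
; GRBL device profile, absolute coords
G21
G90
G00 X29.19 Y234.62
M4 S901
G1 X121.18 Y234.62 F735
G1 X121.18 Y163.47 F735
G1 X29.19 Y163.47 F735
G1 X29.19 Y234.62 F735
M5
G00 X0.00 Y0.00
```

<svg xmlns="http://www.w3.org/2000/svg" width="202.31mm" height="282.36mm" viewBox="0 0 202.31 282.36">
  <polygon points="29.19,47.74 121.18,47.74 121.18,118.89 29.19,118.89" fill="none" stroke="#0000ff"/>
</svg>

Each laser-on run becomes one SVG element. Flip Y back into SVG space with y_svg = 282.36 − y_machine. Every run uses S901, so all elements get stroke `#0000ff` (cut).

Run 1: The run returns to its start, so emit a `<polygon>` with points (Y-flipped): 29.19,47.74 121.18,47.74 121.18,118.89 29.19,118.89.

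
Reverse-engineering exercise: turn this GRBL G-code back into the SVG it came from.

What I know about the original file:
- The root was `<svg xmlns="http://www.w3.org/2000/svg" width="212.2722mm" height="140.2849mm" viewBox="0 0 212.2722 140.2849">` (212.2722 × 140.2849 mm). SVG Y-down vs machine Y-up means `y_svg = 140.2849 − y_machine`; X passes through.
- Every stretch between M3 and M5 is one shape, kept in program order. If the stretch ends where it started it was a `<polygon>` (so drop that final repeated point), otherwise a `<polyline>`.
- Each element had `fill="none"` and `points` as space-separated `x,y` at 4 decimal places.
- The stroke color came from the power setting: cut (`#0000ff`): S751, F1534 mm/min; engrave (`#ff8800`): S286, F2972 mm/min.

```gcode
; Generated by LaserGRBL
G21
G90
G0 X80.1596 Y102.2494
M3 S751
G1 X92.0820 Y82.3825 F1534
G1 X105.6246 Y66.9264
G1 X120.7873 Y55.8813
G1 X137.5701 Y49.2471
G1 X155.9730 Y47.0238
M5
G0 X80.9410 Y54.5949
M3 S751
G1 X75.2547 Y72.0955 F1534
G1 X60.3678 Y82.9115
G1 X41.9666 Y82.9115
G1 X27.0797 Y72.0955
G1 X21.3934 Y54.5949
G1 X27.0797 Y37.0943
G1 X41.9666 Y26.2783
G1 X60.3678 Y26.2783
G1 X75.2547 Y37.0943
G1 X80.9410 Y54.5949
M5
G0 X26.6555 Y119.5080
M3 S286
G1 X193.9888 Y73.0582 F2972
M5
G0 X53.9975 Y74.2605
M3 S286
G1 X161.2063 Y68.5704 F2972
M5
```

<svg xmlns="http://www.w3.org/2000/svg" width="212.2722mm" height="140.2849mm" viewBox="0 0 212.2722 140.2849">
  <polyline points="80.1596,38.0355 92.0820,57.9024 105.6246,73.3585 120.7873,84.4036 137.5701,91.0378 155.9730,93.2611" fill="none" stroke="#0000ff"/>
  <polygon points="80.9410,85.6900 75.2547,68.1894 60.3678,57.3734 41.9666,57.3734 27.0797,68.1894 21.3934,85.6900 27.0797,103.1906 41.9666,114.0066 60.3678,114.0066 75.2547,103.1906" fill="none" stroke="#0000ff"/>
  <polyline points="26.6555,20.7769 193.9888,67.2267" fill="none" stroke="#ff8800"/>
  <polyline points="53.9975,66.0244 161.2063,71.7145" fill="none" stroke="#ff8800"/>
</svg>

Each laser-on run becomes one SVG element. Flip Y back into SVG space with y_svg = 140.2849 − y_machine.

Run 1: the run's S751 means `#0000ff` (cut). The run is open, so emit a `<polyline>` with points (Y-flipped): 80.1596,38.0355 92.0820,57.9024 105.6246,73.3585 120.7873,84.4036 137.5701,91.0378 155.9730,93.2611.

Run 2: power S751 maps to stroke `#0000ff` (cut). The run returns to its start, so emit a `<polygon>` with points (Y-flipped): 80.9410,85.6900 75.2547,68.1894 60.3678,57.3734 41.9666,57.3734 27.0797,68.1894 21.3934,85.6900 27.0797,103.1906 41.9666,114.0066 60.3678,114.0066 75.2547,103.1906.

Run 3: S286 ⇒ engrave layer `#ff8800`. The run is open, so emit a `<polyline>` with points (Y-flipped): 26.6555,20.7769 193.9888,67.2267.

Run 4: power S286 maps to stroke `#ff8800` (engrave). The run is open, so emit a `<polyline>` with points (Y-flipped): 53.9975,66.0244 161.2063,71.7145.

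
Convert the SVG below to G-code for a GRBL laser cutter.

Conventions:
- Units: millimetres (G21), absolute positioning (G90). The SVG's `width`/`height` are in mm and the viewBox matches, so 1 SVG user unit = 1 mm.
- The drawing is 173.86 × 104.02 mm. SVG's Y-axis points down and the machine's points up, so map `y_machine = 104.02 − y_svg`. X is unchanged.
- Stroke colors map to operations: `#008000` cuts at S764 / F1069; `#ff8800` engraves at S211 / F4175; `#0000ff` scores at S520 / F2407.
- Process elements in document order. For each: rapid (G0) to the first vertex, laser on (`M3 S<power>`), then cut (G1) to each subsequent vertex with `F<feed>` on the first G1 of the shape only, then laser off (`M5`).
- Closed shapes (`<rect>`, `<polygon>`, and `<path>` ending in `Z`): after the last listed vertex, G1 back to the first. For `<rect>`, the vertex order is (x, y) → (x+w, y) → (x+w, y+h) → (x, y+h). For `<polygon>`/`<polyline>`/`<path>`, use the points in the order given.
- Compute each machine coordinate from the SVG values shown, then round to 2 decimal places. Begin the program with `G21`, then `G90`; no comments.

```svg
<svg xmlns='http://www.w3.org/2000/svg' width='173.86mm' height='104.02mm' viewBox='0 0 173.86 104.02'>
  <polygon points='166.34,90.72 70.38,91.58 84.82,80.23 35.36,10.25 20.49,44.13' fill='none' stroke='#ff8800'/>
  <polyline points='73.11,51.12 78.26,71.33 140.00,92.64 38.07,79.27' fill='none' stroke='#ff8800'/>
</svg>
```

G21
G90
G0 X166.34 Y13.30
M3 S211
G1 X70.38 Y12.44 F4175
G1 X84.82 Y23.79
G1 X35.36 Y93.77
G1 X20.49 Y59.89
G1 X166.34 Y13.30
M5
G0 X73.11 Y52.90
M3 S211
G1 X78.26 Y32.69 F4175
G1 X140.00 Y11.38
G1 X38.07 Y24.75
M5

viewBox `0 0 173.86 104.02` with mm width/height → 1 unit = 1 mm. Flip: y_m = 104.02 − y_svg.

**Shape 1** — `<polygon>` closed polygon, stroke `#ff8800` → engrave (S211, F4175). Machine vertices: (166.34,13.30) → (70.38,12.44) → (84.82,23.79) → (35.36,93.77) → (20.49,59.89) → (166.34,13.30). Closed: final G1 returns to the first vertex.

**Shape 2** — `<polyline>` open polyline, stroke `#ff8800` → engrave (S211, F4175). Machine vertices: (73.11,52.90) → (78.26,32.69) → (140.00,11.38) → (38.07,24.75). Open path.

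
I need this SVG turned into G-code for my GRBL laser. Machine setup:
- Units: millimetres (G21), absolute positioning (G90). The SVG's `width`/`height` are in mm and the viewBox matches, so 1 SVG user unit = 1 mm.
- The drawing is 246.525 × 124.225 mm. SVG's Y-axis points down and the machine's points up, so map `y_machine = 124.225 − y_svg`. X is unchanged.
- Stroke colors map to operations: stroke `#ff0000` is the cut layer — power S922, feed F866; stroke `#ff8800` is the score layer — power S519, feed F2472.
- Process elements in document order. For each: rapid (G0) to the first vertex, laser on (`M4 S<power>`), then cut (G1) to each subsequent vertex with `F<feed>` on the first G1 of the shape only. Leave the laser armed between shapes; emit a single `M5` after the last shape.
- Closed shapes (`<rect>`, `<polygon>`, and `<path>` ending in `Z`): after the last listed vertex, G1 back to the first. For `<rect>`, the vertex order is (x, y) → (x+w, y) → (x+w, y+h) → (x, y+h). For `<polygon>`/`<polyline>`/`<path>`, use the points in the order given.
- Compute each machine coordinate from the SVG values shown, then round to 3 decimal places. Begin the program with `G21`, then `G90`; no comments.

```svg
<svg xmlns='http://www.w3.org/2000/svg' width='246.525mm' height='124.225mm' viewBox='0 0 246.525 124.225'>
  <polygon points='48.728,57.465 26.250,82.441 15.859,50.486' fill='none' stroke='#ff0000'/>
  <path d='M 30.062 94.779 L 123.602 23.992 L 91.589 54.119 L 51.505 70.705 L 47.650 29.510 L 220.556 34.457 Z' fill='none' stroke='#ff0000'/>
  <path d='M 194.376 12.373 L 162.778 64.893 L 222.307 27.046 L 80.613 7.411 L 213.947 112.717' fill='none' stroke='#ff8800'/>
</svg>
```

Since the viewBox matches the mm dimensions, user units are millimetres directly. The only transform is the Y-flip y_m = 124.225 − y_svg.

Shape 1 is a regular polygon drawn with `<polygon>`. Its stroke #ff0000 means cut at S922, F866. After flipping Y the toolpath is (48.728,66.760) → (26.250,41.784) → (15.859,73.739) → (48.728,66.760), returning to the start.

Shape 2 is a closed polygon drawn with `<path>`. Its stroke #ff0000 means cut at S922, F866. After flipping Y the toolpath is (30.062,29.446) → (123.602,100.233) → (91.589,70.106) → (51.505,53.520) → (47.650,94.715) → (220.556,89.768) → (30.062,29.446), returning to the start.

Shape 3 is a open polyline drawn with `<path>`. Its stroke #ff8800 means score at S519, F2472. After flipping Y the toolpath is (194.376,111.852) → (162.778,59.332) → (222.307,97.179) → (80.613,116.814) → (213.947,11.508).

G21
G90
G0 X48.728 Y66.760
M4 S922
G1 X26.250 Y41.784 F866
G1 X15.859 Y73.739
G1 X48.728 Y66.760
G0 X30.062 Y29.446
M4 S922
G1 X123.602 Y100.233 F866
G1 X91.589 Y70.106
G1 X51.505 Y53.520
G1 X47.650 Y94.715
G1 X220.556 Y89.768
G1 X30.062 Y29.446
G0 X194.376 Y111.852
M4 S519
G1 X162.778 Y59.332 F2472
G1 X222.307 Y97.179
G1 X80.613 Y116.814
G1 X213.947 Y11.508
M5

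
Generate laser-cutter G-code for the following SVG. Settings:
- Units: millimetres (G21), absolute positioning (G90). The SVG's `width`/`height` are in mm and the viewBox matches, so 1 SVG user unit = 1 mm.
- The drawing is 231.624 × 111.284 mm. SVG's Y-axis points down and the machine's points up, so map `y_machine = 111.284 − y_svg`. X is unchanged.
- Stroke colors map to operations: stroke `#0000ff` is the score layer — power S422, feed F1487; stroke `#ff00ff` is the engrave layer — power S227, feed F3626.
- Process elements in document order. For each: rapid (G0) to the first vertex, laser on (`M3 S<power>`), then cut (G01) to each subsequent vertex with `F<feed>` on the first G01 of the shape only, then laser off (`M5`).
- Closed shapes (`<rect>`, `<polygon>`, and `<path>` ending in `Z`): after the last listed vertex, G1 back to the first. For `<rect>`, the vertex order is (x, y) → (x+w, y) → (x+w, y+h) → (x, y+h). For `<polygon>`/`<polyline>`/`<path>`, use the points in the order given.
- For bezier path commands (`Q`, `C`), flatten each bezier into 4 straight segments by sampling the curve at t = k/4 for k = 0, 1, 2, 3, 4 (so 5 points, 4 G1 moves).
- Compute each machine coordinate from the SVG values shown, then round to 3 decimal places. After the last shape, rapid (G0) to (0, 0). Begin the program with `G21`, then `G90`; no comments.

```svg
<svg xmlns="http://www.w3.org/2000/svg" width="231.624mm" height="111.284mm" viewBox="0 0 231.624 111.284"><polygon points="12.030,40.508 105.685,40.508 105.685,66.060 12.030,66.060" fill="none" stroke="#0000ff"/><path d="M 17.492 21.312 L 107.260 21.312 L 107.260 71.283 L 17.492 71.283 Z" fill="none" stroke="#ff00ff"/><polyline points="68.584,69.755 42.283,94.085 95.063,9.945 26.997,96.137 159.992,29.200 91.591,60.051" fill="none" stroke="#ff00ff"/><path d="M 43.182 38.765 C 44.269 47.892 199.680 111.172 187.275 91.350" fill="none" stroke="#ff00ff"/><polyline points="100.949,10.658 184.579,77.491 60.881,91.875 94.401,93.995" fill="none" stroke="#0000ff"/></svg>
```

viewBox `0 0 231.624 111.284` with mm width/height → 1 unit = 1 mm. Flip: y_m = 111.284 − y_svg.

**Shape 1** — `<polygon>` rectangle, stroke `#0000ff` → score (S422, F1487). Machine vertices: (12.030,70.776) → (105.685,70.776) → (105.685,45.224) → (12.030,45.224) → (12.030,70.776). Closed: final G1 returns to the first vertex.

**Shape 2** — `<path>` rectangle, stroke `#ff00ff` → engrave (S227, F3626). Machine vertices: (17.492,89.972) → (107.260,89.972) → (107.260,40.001) → (17.492,40.001) → (17.492,89.972). Closed: final G1 returns to the first vertex.

**Shape 3** — `<polyline>` open polyline, stroke `#ff00ff` → engrave (S227, F3626). Machine vertices: (68.584,41.529) → (42.283,17.199) → (95.063,101.339) → (26.997,15.147) → (159.992,82.084) → (91.591,51.233). Open path.

**Shape 4** — `<path>` cubic bezier, stroke `#ff00ff` → engrave (S227, F3626). Control points (SVG): P0=(43.182,38.765), P1=(44.269,47.892), P2=(199.680,111.172), P3=(187.275,91.350); sampled at t=k/4. Machine vertices: (43.182,72.519) → (67.900,57.665) → (120.288,35.371) → (170.147,18.505) → (187.275,19.934). Open path.

**Shape 5** — `<polyline>` open polyline, stroke `#0000ff` → score (S422, F1487). Machine vertices: (100.949,100.626) → (184.579,33.793) → (60.881,19.409) → (94.401,17.289). Open path.

G21
G90
G0 X12.030 Y70.776
M3 S422
G01 X105.685 Y70.776 F1487
G01 X105.685 Y45.224
G01 X12.030 Y45.224
G01 X12.030 Y70.776
M5
G0 X17.492 Y89.972
M3 S227
G01 X107.260 Y89.972 F3626
G01 X107.260 Y40.001
G01 X17.492 Y40.001
G01 X17.492 Y89.972
M5
G0 X68.584 Y41.529
M3 S227
G01 X42.283 Y17.199 F3626
G01 X95.063 Y101.339
G01 X26.997 Y15.147
G01 X159.992 Y82.084
G01 X91.591 Y51.233
M5
G0 X43.182 Y72.519
M3 S227
G01 X67.900 Y57.665 F3626
G01 X120.288 Y35.371
G01 X170.147 Y18.505
G01 X187.275 Y19.934
M5
G0 X100.949 Y100.626
M3 S422
G01 X184.579 Y33.793 F1487
G01 X60.881 Y19.409
G01 X94.401 Y17.289
M5
G0 X0.000 Y0.000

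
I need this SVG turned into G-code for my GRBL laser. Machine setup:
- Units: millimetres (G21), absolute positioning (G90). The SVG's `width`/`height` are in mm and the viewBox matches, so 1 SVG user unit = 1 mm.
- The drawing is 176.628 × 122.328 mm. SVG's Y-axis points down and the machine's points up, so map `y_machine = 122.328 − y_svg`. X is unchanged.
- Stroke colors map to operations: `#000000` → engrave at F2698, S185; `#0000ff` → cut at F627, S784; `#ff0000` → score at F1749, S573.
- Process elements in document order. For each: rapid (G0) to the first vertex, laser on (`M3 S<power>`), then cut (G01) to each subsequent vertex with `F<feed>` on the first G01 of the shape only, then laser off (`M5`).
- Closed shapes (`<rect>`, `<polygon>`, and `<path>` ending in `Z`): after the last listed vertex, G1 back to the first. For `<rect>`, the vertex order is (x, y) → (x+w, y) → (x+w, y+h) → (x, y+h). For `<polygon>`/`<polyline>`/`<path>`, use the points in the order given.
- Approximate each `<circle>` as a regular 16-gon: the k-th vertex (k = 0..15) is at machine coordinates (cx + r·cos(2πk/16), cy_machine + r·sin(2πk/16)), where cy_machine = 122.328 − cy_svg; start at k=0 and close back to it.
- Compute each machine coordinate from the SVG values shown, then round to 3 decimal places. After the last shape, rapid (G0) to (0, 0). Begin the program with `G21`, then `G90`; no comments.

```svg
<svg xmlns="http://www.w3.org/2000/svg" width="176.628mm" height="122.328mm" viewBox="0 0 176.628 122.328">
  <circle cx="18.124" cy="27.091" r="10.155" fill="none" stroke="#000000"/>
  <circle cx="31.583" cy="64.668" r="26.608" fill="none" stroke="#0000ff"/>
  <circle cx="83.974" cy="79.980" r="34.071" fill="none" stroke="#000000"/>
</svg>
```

G21
G90
G0 X28.279 Y95.237
M3 S185
G01 X27.506 Y99.123 F2698
G01 X25.305 Y102.418
G01 X22.010 Y104.619
G01 X18.124 Y105.392
G01 X14.238 Y104.619
G01 X10.943 Y102.418
G01 X8.742 Y99.123
G01 X7.969 Y95.237
G01 X8.742 Y91.351
G01 X10.943 Y88.056
G01 X14.238 Y85.855
G01 X18.124 Y85.082
G01 X22.010 Y85.855
G01 X25.305 Y88.056
G01 X27.506 Y91.351
G01 X28.279 Y95.237
M5
G0 X58.191 Y57.660
M3 S784
G01 X56.166 Y67.842 F627
G01 X50.398 Y76.475
G01 X41.765 Y82.243
G01 X31.583 Y84.268
G01 X21.401 Y82.243
G01 X12.768 Y76.475
G01 X7.000 Y67.842
G01 X4.975 Y57.660
G01 X7.000 Y47.478
G01 X12.768 Y38.845
G01 X21.401 Y33.077
G01 X31.583 Y31.052
G01 X41.765 Y33.077
G01 X50.398 Y38.845
G01 X56.166 Y47.478
G01 X58.191 Y57.660
M5
G0 X118.045 Y42.348
M3 S185
G01 X115.451 Y55.386 F2698
G01 X108.066 Y66.440
G01 X97.012 Y73.825
G01 X83.974 Y76.419
G01 X70.936 Y73.825
G01 X59.882 Y66.440
G01 X52.497 Y55.386
G01 X49.903 Y42.348
G01 X52.497 Y29.310
G01 X59.882 Y18.256
G01 X70.936 Y10.871
G01 X83.974 Y8.277
G01 X97.012 Y10.871
G01 X108.066 Y18.256
G01 X115.451 Y29.310
G01 X118.045 Y42.348
M5
G0 X0.000 Y0.000

1 u = 1 mm; y_m = 122.328 − y.

[1] `<circle>` circle, #000000→engrave S185 F2698: (28.279,95.237) → (27.506,99.123) → (25.305,102.418) → (22.010,104.619) → (18.124,105.392) → (14.238,104.619) → (10.943,102.418) → (8.742,99.123) → (7.969,95.237) → (8.742,91.351) → (10.943,88.056) → (14.238,85.855) → (18.124,85.082) → (22.010,85.855) → (25.305,88.056) → (27.506,91.351) → (28.279,95.237) (closed)

[2] `<circle>` circle, #0000ff→cut S784 F627: (58.191,57.660) → (56.166,67.842) → (50.398,76.475) → (41.765,82.243) → (31.583,84.268) → (21.401,82.243) → (12.768,76.475) → (7.000,67.842) → (4.975,57.660) → (7.000,47.478) → (12.768,38.845) → (21.401,33.077) → (31.583,31.052) → (41.765,33.077) → (50.398,38.845) → (56.166,47.478) → (58.191,57.660) (closed)

[3] `<circle>` circle, #000000→engrave S185 F2698: (118.045,42.348) → (115.451,55.386) → (108.066,66.440) → (97.012,73.825) → (83.974,76.419) → (70.936,73.825) → (59.882,66.440) → (52.497,55.386) → (49.903,42.348) → (52.497,29.310) → (59.882,18.256) → (70.936,10.871) → (83.974,8.277) → (97.012,10.871) → (108.066,18.256) → (115.451,29.310) → (118.045,42.348) (closed)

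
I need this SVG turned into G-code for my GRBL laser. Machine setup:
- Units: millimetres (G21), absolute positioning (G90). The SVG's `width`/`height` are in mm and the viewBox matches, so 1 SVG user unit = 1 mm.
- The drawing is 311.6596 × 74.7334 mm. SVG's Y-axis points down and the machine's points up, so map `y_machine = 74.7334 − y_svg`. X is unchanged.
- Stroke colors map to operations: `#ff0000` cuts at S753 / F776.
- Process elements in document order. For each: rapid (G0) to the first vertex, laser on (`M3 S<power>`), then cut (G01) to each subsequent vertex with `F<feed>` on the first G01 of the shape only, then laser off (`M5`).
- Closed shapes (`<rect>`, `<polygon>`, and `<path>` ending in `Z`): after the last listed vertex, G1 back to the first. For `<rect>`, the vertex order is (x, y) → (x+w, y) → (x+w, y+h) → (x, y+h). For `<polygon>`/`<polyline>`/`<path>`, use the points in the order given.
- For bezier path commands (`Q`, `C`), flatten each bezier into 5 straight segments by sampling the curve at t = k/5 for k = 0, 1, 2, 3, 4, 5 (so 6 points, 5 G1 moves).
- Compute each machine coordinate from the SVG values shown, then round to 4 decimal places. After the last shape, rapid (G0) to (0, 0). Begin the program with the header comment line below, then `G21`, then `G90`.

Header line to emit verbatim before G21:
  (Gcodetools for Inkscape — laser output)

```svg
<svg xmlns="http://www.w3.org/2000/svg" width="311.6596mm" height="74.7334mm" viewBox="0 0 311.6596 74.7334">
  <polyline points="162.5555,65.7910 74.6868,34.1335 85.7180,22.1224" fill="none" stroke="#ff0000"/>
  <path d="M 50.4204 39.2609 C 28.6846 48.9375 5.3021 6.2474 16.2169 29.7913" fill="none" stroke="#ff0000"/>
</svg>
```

(Gcodetools for Inkscape — laser output)
G21
G90
G0 X162.5555 Y8.9424
M3 S753
G01 X74.6868 Y40.5999 F776
G01 X85.7180 Y52.6110
M5
G0 X50.4204 Y35.4725
M3 S753
G01 X37.4689 Y35.0017 F776
G01 X25.8474 Y41.4062
G01 X17.2814 Y48.9929
G01 X13.4961 Y52.0692
G01 X16.2169 Y44.9421
M5
G0 X0.0000 Y0.0000

viewBox `0 0 311.6596 74.7334` with mm width/height → 1 unit = 1 mm. Flip: y_m = 74.7334 − y_svg.

**Shape 1** — `<polyline>` open polyline, stroke `#ff0000` → cut (S753, F776). Machine vertices: (162.5555,8.9424) → (74.6868,40.5999) → (85.7180,52.6110). Open path.

**Shape 2** — `<path>` cubic bezier, stroke `#ff0000` → cut (S753, F776). Control points (SVG): P0=(50.4204,39.2609), P1=(28.6846,48.9375), P2=(5.3021,6.2474), P3=(16.2169,29.7913); sampled at t=k/5. Machine vertices: (50.4204,35.4725) → (37.4689,35.0017) → (25.8474,41.4062) → (17.2814,48.9929) → (13.4961,52.0692) → (16.2169,44.9421). Open path.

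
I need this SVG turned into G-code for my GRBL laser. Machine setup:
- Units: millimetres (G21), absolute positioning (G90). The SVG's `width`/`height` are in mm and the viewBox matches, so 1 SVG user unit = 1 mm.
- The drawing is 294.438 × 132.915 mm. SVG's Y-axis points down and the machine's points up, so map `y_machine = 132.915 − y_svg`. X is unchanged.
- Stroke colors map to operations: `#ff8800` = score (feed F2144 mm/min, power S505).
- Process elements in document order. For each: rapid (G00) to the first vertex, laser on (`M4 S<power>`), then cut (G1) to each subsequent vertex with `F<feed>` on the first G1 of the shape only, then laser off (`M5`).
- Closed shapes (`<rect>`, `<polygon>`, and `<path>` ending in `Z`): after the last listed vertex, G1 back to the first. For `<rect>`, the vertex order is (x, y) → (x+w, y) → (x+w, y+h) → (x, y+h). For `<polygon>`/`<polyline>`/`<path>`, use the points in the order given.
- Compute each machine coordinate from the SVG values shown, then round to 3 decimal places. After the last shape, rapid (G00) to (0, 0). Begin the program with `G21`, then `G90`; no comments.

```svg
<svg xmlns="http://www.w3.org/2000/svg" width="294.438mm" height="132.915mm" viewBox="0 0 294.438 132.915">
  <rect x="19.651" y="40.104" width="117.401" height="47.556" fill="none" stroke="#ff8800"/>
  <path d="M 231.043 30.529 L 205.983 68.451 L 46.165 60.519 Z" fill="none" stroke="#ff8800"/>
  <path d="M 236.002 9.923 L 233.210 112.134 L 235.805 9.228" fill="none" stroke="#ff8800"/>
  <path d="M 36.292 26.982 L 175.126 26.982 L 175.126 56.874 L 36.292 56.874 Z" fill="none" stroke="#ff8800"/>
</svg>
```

G21
G90
G00 X19.651 Y92.811
M4 S505
G1 X137.052 Y92.811 F2144
G1 X137.052 Y45.255
G1 X19.651 Y45.255
G1 X19.651 Y92.811
M5
G00 X231.043 Y102.386
M4 S505
G1 X205.983 Y64.464 F2144
G1 X46.165 Y72.396
G1 X231.043 Y102.386
M5
G00 X236.002 Y122.992
M4 S505
G1 X233.210 Y20.781 F2144
G1 X235.805 Y123.687
M5
G00 X36.292 Y105.933
M4 S505
G1 X175.126 Y105.933 F2144
G1 X175.126 Y76.041
G1 X36.292 Y76.041
G1 X36.292 Y105.933
M5
G00 X0.000 Y0.000

Since the viewBox matches the mm dimensions, user units are millimetres directly. The only transform is the Y-flip y_m = 132.915 − y_svg.

Shape 1 is a rectangle drawn with `<rect>`. Its stroke #ff8800 means score at S505, F2144. After flipping Y the toolpath is (19.651,92.811) → (137.052,92.811) → (137.052,45.255) → (19.651,45.255) → (19.651,92.811), returning to the start.

Shape 2 is a closed polygon drawn with `<path>`. Its stroke #ff8800 means score at S505, F2144. After flipping Y the toolpath is (231.043,102.386) → (205.983,64.464) → (46.165,72.396) → (231.043,102.386), returning to the start.

Shape 3 is a open polyline drawn with `<path>`. Its stroke #ff8800 means score at S505, F2144. After flipping Y the toolpath is (236.002,122.992) → (233.210,20.781) → (235.805,123.687).

Shape 4 is a rectangle drawn with `<path>`. Its stroke #ff8800 means score at S505, F2144. After flipping Y the toolpath is (36.292,105.933) → (175.126,105.933) → (175.126,76.041) → (36.292,76.041) → (36.292,105.933), returning to the start.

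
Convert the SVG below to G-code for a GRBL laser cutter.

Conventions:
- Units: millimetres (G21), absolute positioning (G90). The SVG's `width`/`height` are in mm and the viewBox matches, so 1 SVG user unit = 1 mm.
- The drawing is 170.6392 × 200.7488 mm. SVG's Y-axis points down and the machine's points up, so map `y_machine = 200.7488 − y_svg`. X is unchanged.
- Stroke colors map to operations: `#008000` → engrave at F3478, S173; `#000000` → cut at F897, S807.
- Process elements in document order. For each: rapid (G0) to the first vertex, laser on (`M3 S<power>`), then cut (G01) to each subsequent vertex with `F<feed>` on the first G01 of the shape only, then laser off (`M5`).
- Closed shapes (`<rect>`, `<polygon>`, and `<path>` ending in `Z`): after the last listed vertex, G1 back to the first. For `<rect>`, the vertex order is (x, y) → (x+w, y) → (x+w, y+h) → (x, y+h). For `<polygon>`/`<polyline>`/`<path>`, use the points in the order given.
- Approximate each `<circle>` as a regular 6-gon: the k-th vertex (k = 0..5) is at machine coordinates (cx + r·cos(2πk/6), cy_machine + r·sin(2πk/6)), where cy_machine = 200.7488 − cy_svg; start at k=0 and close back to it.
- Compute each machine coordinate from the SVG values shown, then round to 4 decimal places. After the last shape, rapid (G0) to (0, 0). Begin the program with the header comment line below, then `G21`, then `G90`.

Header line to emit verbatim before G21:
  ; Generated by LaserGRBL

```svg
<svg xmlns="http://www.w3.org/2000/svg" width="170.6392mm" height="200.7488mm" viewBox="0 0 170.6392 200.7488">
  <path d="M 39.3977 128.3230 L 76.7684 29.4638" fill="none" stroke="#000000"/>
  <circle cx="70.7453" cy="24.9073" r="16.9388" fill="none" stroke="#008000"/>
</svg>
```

; Generated by LaserGRBL
G21
G90
G0 X39.3977 Y72.4258
M3 S807
G01 X76.7684 Y171.2850 F897
M5
G0 X87.6841 Y175.8415
M3 S173
G01 X79.2147 Y190.5109 F3478
G01 X62.2759 Y190.5109
G01 X53.8065 Y175.8415
G01 X62.2759 Y161.1721
G01 X79.2147 Y161.1721
G01 X87.6841 Y175.8415
M5
G0 X0.0000 Y0.0000

viewBox `0 0 170.6392 200.7488` with mm width/height → 1 unit = 1 mm. Flip: y_m = 200.7488 − y_svg.

**Shape 1** — `<path>` line segment, stroke `#000000` → cut (S807, F897). Machine vertices: (39.3977,72.4258) → (76.7684,171.2850). Open path.

**Shape 2** — `<circle>` circle, stroke `#008000` → engrave (S173, F3478). Machine vertices: (87.6841,175.8415) → (79.2147,190.5109) → (62.2759,190.5109) → (53.8065,175.8415) → (62.2759,161.1721) → (79.2147,161.1721) → (87.6841,175.8415). Closed: final G1 returns to the first vertex.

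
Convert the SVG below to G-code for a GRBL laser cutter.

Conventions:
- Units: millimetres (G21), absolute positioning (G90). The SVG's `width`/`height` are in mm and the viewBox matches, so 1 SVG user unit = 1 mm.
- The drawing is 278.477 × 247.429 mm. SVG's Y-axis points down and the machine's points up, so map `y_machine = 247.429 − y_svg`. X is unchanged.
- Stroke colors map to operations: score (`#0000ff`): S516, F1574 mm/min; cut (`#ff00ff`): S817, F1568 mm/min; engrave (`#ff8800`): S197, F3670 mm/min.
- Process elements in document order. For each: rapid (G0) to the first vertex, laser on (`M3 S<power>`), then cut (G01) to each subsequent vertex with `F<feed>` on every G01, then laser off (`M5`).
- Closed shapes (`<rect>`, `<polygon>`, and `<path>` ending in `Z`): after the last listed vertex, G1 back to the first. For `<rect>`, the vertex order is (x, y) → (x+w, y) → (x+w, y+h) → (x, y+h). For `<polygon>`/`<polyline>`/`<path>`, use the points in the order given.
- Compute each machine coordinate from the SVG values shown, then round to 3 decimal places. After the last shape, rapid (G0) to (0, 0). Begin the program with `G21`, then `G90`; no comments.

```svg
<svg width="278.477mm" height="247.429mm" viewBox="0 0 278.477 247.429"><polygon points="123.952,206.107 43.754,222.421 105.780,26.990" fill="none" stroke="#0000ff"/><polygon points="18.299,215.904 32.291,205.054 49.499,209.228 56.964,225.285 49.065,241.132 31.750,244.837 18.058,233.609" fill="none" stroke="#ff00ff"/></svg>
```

viewBox `0 0 278.477 247.429` with mm width/height → 1 unit = 1 mm. Flip: y_m = 247.429 − y_svg.

**Shape 1** — `<polygon>` closed polygon, stroke `#0000ff` → score (S516, F1574). Machine vertices: (123.952,41.322) → (43.754,25.008) → (105.780,220.439) → (123.952,41.322). Closed: final G1 returns to the first vertex.

**Shape 2** — `<polygon>` regular polygon, stroke `#ff00ff` → cut (S817, F1568). Machine vertices: (18.299,31.525) → (32.291,42.375) → (49.499,38.201) → (56.964,22.144) → (49.065,6.297) → (31.750,2.592) → (18.058,13.820) → (18.299,31.525). Closed: final G1 returns to the first vertex.

G21
G90
G0 X123.952 Y41.322
M3 S516
G01 X43.754 Y25.008 F1574
G01 X105.780 Y220.439 F1574
G01 X123.952 Y41.322 F1574
M5
G0 X18.299 Y31.525
M3 S817
G01 X32.291 Y42.375 F1568
G01 X49.499 Y38.201 F1568
G01 X56.964 Y22.144 F1568
G01 X49.065 Y6.297 F1568
G01 X31.750 Y2.592 F1568
G01 X18.058 Y13.820 F1568
G01 X18.299 Y31.525 F1568
M5
G0 X0.000 Y0.000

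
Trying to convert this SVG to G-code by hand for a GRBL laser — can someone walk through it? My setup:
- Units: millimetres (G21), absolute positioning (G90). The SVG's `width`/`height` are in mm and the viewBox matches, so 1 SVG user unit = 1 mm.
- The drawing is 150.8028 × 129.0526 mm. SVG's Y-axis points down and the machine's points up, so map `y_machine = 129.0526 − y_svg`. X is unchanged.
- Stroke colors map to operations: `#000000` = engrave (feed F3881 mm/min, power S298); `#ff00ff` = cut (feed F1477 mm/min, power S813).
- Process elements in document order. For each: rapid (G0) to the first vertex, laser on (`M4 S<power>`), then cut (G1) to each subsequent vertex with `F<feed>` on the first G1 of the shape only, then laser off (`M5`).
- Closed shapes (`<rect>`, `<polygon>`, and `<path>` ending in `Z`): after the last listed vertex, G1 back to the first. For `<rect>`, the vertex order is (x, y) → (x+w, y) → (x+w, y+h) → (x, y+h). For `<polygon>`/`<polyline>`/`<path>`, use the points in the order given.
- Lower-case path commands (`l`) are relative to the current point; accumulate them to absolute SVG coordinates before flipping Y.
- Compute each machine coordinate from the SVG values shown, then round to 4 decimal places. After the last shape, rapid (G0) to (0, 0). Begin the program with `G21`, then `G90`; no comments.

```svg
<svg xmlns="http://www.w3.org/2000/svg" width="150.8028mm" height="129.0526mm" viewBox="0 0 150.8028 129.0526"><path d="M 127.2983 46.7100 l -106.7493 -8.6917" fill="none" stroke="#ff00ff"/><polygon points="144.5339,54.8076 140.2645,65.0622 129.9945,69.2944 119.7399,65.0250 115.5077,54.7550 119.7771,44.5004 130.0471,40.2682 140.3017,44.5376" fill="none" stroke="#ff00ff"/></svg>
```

viewBox `0 0 150.8028 129.0526` with mm width/height → 1 unit = 1 mm. Flip: y_m = 129.0526 − y_svg.

**Shape 1** — `<path>` line segment, stroke `#ff00ff` → cut (S813, F1477). Machine vertices: (127.2983,82.3426) → (20.5490,91.0343). Open path.

**Shape 2** — `<polygon>` regular polygon, stroke `#ff00ff` → cut (S813, F1477). Machine vertices: (144.5339,74.2450) → (140.2645,63.9904) → (129.9945,59.7582) → (119.7399,64.0276) → (115.5077,74.2976) → (119.7771,84.5522) → (130.0471,88.7844) → (140.3017,84.5150) → (144.5339,74.2450). Closed: final G1 returns to the first vertex.

G21
G90
G0 X127.2983 Y82.3426
M4 S813
G1 X20.5490 Y91.0343 F1477
M5
G0 X144.5339 Y74.2450
M4 S813
G1 X140.2645 Y63.9904 F1477
G1 X129.9945 Y59.7582
G1 X119.7399 Y64.0276
G1 X115.5077 Y74.2976
G1 X119.7771 Y84.5522
G1 X130.0471 Y88.7844
G1 X140.3017 Y84.5150
G1 X144.5339 Y74.2450
M5
G0 X0.0000 Y0.0000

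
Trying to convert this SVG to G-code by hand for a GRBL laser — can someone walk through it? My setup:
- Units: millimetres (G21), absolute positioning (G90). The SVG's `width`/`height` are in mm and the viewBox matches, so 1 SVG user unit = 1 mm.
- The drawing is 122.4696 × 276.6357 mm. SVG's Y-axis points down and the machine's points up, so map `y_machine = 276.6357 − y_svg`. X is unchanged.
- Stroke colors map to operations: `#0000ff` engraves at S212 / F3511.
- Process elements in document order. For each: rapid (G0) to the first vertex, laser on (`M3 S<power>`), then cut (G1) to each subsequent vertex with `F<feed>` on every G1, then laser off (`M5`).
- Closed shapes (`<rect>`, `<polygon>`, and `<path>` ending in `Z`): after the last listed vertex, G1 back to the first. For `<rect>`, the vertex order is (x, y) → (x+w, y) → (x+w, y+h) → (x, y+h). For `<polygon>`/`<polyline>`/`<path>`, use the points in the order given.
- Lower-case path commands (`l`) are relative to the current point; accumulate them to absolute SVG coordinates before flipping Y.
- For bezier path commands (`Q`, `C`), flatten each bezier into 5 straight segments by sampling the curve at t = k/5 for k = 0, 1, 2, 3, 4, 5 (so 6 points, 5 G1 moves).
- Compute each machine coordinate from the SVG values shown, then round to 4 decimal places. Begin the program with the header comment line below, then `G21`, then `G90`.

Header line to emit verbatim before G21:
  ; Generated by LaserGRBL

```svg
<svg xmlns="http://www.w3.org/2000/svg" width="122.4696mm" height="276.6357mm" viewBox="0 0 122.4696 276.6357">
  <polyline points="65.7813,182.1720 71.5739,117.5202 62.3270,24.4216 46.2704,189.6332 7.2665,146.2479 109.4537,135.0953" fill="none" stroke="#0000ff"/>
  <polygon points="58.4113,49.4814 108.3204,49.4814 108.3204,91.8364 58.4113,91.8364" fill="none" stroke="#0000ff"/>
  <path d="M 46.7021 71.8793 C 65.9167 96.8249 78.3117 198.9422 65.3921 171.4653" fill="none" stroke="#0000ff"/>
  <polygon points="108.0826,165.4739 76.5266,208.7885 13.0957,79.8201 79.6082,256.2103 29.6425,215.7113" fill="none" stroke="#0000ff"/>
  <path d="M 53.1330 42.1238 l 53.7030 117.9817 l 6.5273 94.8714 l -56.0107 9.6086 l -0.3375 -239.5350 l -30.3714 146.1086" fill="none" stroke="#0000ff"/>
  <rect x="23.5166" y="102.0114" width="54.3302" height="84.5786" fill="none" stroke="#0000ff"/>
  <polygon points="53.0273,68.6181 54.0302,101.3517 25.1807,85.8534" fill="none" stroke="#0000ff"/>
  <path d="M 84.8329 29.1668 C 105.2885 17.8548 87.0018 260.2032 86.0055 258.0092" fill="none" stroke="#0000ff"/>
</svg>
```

; Generated by LaserGRBL
G21
G90
G0 X65.7813 Y94.4637
M3 S212
G1 X71.5739 Y159.1155 F3511
G1 X62.3270 Y252.2141 F3511
G1 X46.2704 Y87.0025 F3511
G1 X7.2665 Y130.3878 F3511
G1 X109.4537 Y141.5404 F3511
M5
G0 X58.4113 Y227.1543
M3 S212
G1 X108.3204 Y227.1543 F3511
G1 X108.3204 Y184.7993 F3511
G1 X58.4113 Y184.7993 F3511
G1 X58.4113 Y227.1543 F3511
M5
G0 X46.7021 Y204.7564
M3 S212
G1 X57.2645 Y182.1826 F3511
G1 X65.3025 Y151.0123 F3511
G1 X69.9283 Y121.1703 F3511
G1 X70.2541 Y102.5814 F3511
G1 X65.3921 Y105.1704 F3511
M5
G0 X108.0826 Y111.1618
M3 S212
G1 X76.5266 Y67.8472 F3511
G1 X13.0957 Y196.8156 F3511
G1 X79.6082 Y20.4254 F3511
G1 X29.6425 Y60.9244 F3511
G1 X108.0826 Y111.1618 F3511
M5
G0 X53.1330 Y234.5119
M3 S212
G1 X106.8360 Y116.5302 F3511
G1 X113.3633 Y21.6588 F3511
G1 X57.3526 Y12.0502 F3511
G1 X57.0151 Y251.5852 F3511
G1 X26.6437 Y105.4766 F3511
M5
G0 X23.5166 Y174.6243
M3 S212
G1 X77.8468 Y174.6243 F3511
G1 X77.8468 Y90.0457 F3511
G1 X23.5166 Y90.0457 F3511
G1 X23.5166 Y174.6243 F3511
M5
G0 X53.0273 Y208.0176
M3 S212
G1 X54.0302 Y175.2840 F3511
G1 X25.1807 Y190.7823 F3511
G1 X53.0273 Y208.0176 F3511
M5
G0 X84.8329 Y247.4689
M3 S212
G1 X92.9054 Y227.8025 F3511
G1 X94.3694 Y171.1713 F3511
G1 X91.9144 Y101.4891 F3511
G1 X88.2299 Y42.6696 F3511
G1 X86.0055 Y18.6265 F3511
M5

viewBox `0 0 122.4696 276.6357` with mm width/height → 1 unit = 1 mm. Flip: y_m = 276.6357 − y_svg.

**Shape 1** — `<polyline>` open polyline, stroke `#0000ff` → engrave (S212, F3511). Machine vertices: (65.7813,94.4637) → (71.5739,159.1155) → (62.3270,252.2141) → (46.2704,87.0025) → (7.2665,130.3878) → (109.4537,141.5404). Open path.

**Shape 2** — `<polygon>` rectangle, stroke `#0000ff` → engrave (S212, F3511). Machine vertices: (58.4113,227.1543) → (108.3204,227.1543) → (108.3204,184.7993) → (58.4113,184.7993) → (58.4113,227.1543). Closed: final G1 returns to the first vertex.

**Shape 3** — `<path>` cubic bezier, stroke `#0000ff` → engrave (S212, F3511). Control points (SVG): P0=(46.7021,71.8793), P1=(65.9167,96.8249), P2=(78.3117,198.9422), P3=(65.3921,171.4653); sampled at t=k/5. Machine vertices: (46.7021,204.7564) → (57.2645,182.1826) → (65.3025,151.0123) → (69.9283,121.1703) → (70.2541,102.5814) → (65.3921,105.1704). Open path.

**Shape 4** — `<polygon>` closed polygon, stroke `#0000ff` → engrave (S212, F3511). Machine vertices: (108.0826,111.1618) → (76.5266,67.8472) → (13.0957,196.8156) → (79.6082,20.4254) → (29.6425,60.9244) → (108.0826,111.1618). Closed: final G1 returns to the first vertex.

**Shape 5** — `<path>` open polyline, stroke `#0000ff` → engrave (S212, F3511). Machine vertices: (53.1330,234.5119) → (106.8360,116.5302) → (113.3633,21.6588) → (57.3526,12.0502) → (57.0151,251.5852) → (26.6437,105.4766). Open path.

**Shape 6** — `<rect>` rectangle, stroke `#0000ff` → engrave (S212, F3511). Machine vertices: (23.5166,174.6243) → (77.8468,174.6243) → (77.8468,90.0457) → (23.5166,90.0457) → (23.5166,174.6243). Closed: final G1 returns to the first vertex.

**Shape 7** — `<polygon>` regular polygon, stroke `#0000ff` → engrave (S212, F3511). Machine vertices: (53.0273,208.0176) → (54.0302,175.2840) → (25.1807,190.7823) → (53.0273,208.0176). Closed: final G1 returns to the first vertex.

**Shape 8** — `<path>` cubic bezier, stroke `#0000ff` → engrave (S212, F3511). Control points (SVG): P0=(84.8329,29.1668), P1=(105.2885,17.8548), P2=(87.0018,260.2032), P3=(86.0055,258.0092); sampled at t=k/5. Machine vertices: (84.8329,247.4689) → (92.9054,227.8025) → (94.3694,171.1713) → (91.9144,101.4891) → (88.2299,42.6696) → (86.0055,18.6265). Open path.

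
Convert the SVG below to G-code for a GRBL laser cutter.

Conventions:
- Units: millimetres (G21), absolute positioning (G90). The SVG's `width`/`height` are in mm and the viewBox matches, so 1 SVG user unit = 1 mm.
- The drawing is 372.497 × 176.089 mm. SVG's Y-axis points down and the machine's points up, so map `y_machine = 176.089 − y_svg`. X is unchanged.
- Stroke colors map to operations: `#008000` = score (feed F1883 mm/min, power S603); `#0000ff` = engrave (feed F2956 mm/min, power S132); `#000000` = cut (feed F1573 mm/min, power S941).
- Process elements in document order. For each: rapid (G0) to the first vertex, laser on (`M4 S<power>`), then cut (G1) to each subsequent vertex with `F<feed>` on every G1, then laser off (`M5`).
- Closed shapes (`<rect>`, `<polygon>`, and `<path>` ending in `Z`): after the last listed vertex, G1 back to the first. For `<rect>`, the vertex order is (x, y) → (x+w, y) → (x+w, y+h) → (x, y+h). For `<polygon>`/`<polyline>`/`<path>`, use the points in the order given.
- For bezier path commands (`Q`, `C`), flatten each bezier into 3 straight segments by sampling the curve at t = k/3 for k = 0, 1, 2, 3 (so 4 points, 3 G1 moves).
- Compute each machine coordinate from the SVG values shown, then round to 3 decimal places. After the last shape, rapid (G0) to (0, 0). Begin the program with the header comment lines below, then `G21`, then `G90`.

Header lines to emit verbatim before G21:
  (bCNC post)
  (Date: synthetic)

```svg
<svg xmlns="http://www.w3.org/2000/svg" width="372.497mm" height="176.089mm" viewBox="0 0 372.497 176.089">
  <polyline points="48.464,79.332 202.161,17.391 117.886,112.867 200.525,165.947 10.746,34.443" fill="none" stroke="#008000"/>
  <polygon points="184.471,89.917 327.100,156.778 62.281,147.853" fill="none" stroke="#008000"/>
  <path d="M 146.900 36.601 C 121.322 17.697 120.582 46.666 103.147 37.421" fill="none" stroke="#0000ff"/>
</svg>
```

Since the viewBox matches the mm dimensions, user units are millimetres directly. The only transform is the Y-flip y_m = 176.089 − y_svg.

Shape 1 is a open polyline drawn with `<polyline>`. Its stroke #008000 means score at S603, F1883. After flipping Y the toolpath is (48.464,96.757) → (202.161,158.698) → (117.886,63.222) → (200.525,10.142) → (10.746,141.646).

Shape 2 is a closed polygon drawn with `<polygon>`. Its stroke #008000 means score at S603, F1883. After flipping Y the toolpath is (184.471,86.172) → (327.100,19.311) → (62.281,28.236) → (184.471,86.172), returning to the start.

Shape 3 is a cubic bezier drawn with `<path>`. Its stroke #0000ff means engrave at S132, F2956. After flipping Y the toolpath is (146.900,139.488) → (128.063,145.623) → (116.555,138.973) → (103.147,138.668).

(bCNC post)
(Date: synthetic)
G21
G90
G0 X48.464 Y96.757
M4 S603
G1 X202.161 Y158.698 F1883
G1 X117.886 Y63.222 F1883
G1 X200.525 Y10.142 F1883
G1 X10.746 Y141.646 F1883
M5
G0 X184.471 Y86.172
M4 S603
G1 X327.100 Y19.311 F1883
G1 X62.281 Y28.236 F1883
G1 X184.471 Y86.172 F1883
M5
G0 X146.900 Y139.488
M4 S132
G1 X128.063 Y145.623 F2956
G1 X116.555 Y138.973 F2956
G1 X103.147 Y138.668 F2956
M5
G0 X0.000 Y0.000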